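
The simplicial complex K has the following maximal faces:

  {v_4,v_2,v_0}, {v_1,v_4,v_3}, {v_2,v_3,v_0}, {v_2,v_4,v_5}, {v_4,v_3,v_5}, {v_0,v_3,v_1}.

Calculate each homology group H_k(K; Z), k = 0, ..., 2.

H_0 ≅ Z,  H_1 ≅ Z,  H_2 = 0.

Take the total order v_0 < v_1 < v_2 < v_3 < v_4 < v_5 on the vertex set. Then K (dimension 2) consists of the simplices:

  0-simplices (6): [v_0], [v_1], [v_2], [v_3], [v_4], [v_5]
  1-simplices (12): [v_0,v_1], [v_0,v_2], [v_0,v_3], [v_0,v_4], [v_1,v_3], [v_1,v_4], [v_2,v_3], [v_2,v_4], [v_2,v_5], [v_3,v_4], [v_3,v_5], [v_4,v_5]
  2-simplices (6): [v_0,v_1,v_3], [v_0,v_2,v_3], [v_0,v_2,v_4], [v_1,v_3,v_4], [v_2,v_4,v_5], [v_3,v_4,v_5]

giving chain groups C_0 ≅ Z^6, C_1 ≅ Z^12, C_2 ≅ Z^6.

∂_1: C_1 → C_0 sends each edge [p,q] (with p < q) to q − p. For instance
  ∂[v_4,v_5] = [v_5] − [v_4].
The resulting 6×12 matrix has rank 5, and its Smith normal form has invariant factors (1,1,1,1,1).

Boundary ∂_2: C_2 → C_1 acts by ∂[p,q,r] = [q,r] − [p,r] + [p,q]. For instance
  ∂[v_0,v_1,v_3] = [v_1,v_3] − [v_0,v_3] + [v_0,v_1],
  ∂[v_0,v_2,v_3] = [v_2,v_3] − [v_0,v_3] + [v_0,v_2].
The resulting 12×6 matrix has rank 6, and its Smith normal form has invariant factors (1,1,1,1,1,1).

From H_k ≅ ker(∂_k) / im(∂_{k+1}) we obtain:

  H_0: rank C_0 − rank ∂_1 = 6 − 5 = 1, and the invariant factors of ∂_1 are all 1, so H_0 = Z.
  H_1: rank ker ∂_1 − rank ∂_2 = (12 − 5) − 6 = 1, and the invariant factors of ∂_2 are all 1, so H_1 = Z.
  H_2: rank ker ∂_2 − rank ∂_3 = (6 − 6) − 0 = 0, and there is no ∂_3, so H_2 = 0.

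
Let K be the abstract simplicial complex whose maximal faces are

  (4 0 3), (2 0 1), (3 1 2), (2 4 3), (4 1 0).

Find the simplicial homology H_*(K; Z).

Take the total order 0 < 1 < 2 < 3 < 4 on the vertex set. Then K (dimension 2) consists of the simplices:

  0-simplices (5): [0], [1], [2], [3], [4]
  1-simplices (10): [0,1], [0,2], [0,3], [0,4], [1,2], [1,3], [1,4], [2,3], [2,4], [3,4]
  2-simplices (5): [0,1,2], [0,1,4], [0,3,4], [1,2,3], [2,3,4]

giving chain groups C_0 ≅ Z^5, C_1 ≅ Z^10, C_2 ≅ Z^5.

∂_1: C_1 → C_0 is given by ∂[p,q] = [q] − [p].
This gives a 5×10 integer matrix of rank 4; reducing to Smith normal form yields diagonal entries (1,1,1,1).

Boundary ∂_2: C_2 → C_1 maps a triangle to the signed sum of its edges. For instance
  ∂[0,1,2] = [1,2] − [0,2] + [0,1],
  ∂[1,2,3] = [2,3] − [1,3] + [1,2].
The resulting 10×5 matrix has rank 5, and its Smith normal form has invariant factors (1,1,1,1,1).

From H_k ≅ ker(∂_k) / im(∂_{k+1}) we obtain:

  H_0: rank C_0 − rank ∂_1 = 5 − 4 = 1, and the invariant factors of ∂_1 are all 1, so H_0 = Z.
  H_1: rank ker ∂_1 − rank ∂_2 = (10 − 4) − 5 = 1, and the invariant factors of ∂_2 are all 1, so H_1 = Z.
  H_2: rank ker ∂_2 − rank ∂_3 = (5 − 5) − 0 = 0, and there is no ∂_3, so H_2 = 0.

(K is a triangulation of the Möbius band.)

H_0 = Z,  H_1 = Z,  H_2 = 0.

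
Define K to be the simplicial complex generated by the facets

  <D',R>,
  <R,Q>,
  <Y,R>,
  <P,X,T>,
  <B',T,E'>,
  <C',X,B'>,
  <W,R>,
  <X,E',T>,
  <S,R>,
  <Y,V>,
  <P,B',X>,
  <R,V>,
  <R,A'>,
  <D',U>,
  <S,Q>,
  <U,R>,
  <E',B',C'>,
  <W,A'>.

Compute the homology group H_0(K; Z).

We work with the vertex ordering P < Q < R < S < T < U < V < W < X < Y < A' < B' < C' < D' < E'. The simplices of K, each written with vertices in increasing order, are:

  0-simplices (15): [P], [Q], [R], [S], [T], [U], [V], [W], [X], [Y], [A'], [B'], [C'], [D'], [E']
  1-simplices (24): (24 of them)
  2-simplices (6): [P,T,X], [P,X,B'], [T,X,E'], [T,B',E'], [X,B',C'], [B',C',E']

so the chain groups are C_0 ≅ Z^15, C_1 ≅ Z^24, C_2 ≅ Z^6.

Boundary ∂_1: C_1 → C_0 maps an edge to its endpoints' difference, ∂[p,q] = q − p.
As a 15×24 matrix over Z this has rank 13, with invariant factors (1,1,1,1,1,1,1,1,1,1,1,1,1).

Boundary ∂_2: C_2 → C_1 acts by ∂[p,q,r] = [q,r] − [p,r] + [p,q]. For instance
  ∂[B',C',E'] = [C',E'] − [B',E'] + [B',C'],
  ∂[T,X,E'] = [X,E'] − [T,E'] + [T,X].
This gives a 24×6 integer matrix of rank 6; reducing to Smith normal form yields diagonal entries (1,1,1,1,1,1).

Reading off H_k = ker ∂_k / im ∂_{k+1}:

  H_0: rank C_0 − rank ∂_1 = 15 − 13 = 2, and the invariant factors of ∂_1 are all 1, so H_0 = Z^2.

H_0 = Z^2.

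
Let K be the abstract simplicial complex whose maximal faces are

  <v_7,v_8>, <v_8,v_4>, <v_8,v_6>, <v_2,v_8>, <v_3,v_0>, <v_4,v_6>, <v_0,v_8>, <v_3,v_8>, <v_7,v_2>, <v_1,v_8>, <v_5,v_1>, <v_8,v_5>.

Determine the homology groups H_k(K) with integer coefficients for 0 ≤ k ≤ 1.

We work with the vertex ordering v_0 < v_1 < v_2 < v_3 < v_4 < v_5 < v_6 < v_7 < v_8. The simplices of K, each written with vertices in increasing order, are:

  0-simplices (9): [v_0], [v_1], [v_2], [v_3], [v_4], [v_5], [v_6], [v_7], [v_8]
  1-simplices (12): [v_0,v_3], [v_0,v_8], [v_1,v_5], [v_1,v_8], [v_2,v_7], [v_2,v_8], [v_3,v_8], [v_4,v_6], [v_4,v_8], [v_5,v_8], [v_6,v_8], [v_7,v_8]

so the chain groups are C_0 ≅ Z^9, C_1 ≅ Z^12.

∂_1: C_1 → C_0 maps an edge to its endpoints' difference, ∂[p,q] = q − p. For instance
  ∂[v_1,v_8] = [v_8] − [v_1].
The resulting 9×12 matrix has rank 8, and its Smith normal form has invariant factors (1,1,1,1,1,1,1,1).

From H_k ≅ ker(∂_k) / im(∂_{k+1}) we obtain:

  H_0: rank C_0 − rank ∂_1 = 9 − 8 = 1, and the invariant factors of ∂_1 are all 1, so H_0 = Z.
  H_1: rank ker ∂_1 − rank ∂_2 = (12 − 8) − 0 = 4, and there is no ∂_2, so H_1 = Z^4.

As a check, the Euler characteristic is 9 − 12 = -3, which agrees with 1 − 4 = -3.
(K is a triangulation of a wedge of 4 circles.)

H_0 = Z,  H_1 = Z^4.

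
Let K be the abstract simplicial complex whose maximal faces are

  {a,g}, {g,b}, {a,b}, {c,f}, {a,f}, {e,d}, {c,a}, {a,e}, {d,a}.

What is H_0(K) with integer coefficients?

K has 7 vertices, 9 edges.
rank ∂_0 = 0, rank ∂_1 = 6 ⇒ b_0 = 7 − 0 − 6 = 1; all invariant factors of ∂_1 are 1 so no torsion. So H_0 ≅ Z.

H_0 ≅ Z.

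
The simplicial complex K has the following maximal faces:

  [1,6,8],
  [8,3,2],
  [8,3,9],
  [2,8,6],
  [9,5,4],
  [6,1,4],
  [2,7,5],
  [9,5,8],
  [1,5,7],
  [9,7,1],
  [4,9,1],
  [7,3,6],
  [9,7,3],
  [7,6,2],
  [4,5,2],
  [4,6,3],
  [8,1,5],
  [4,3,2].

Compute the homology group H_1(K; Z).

Fix the vertex order 1 < 2 < 3 < 4 < 5 < 6 < 7 < 8 < 9 and write every simplex with vertices in increasing order. Then dim K = 2 and the simplices of K are:

  0-simplices (9): [1], [2], [3], [4], [5], [6], [7], [8], [9]
  1-simplices (27): (27 of them)
  2-simplices (18): [1,4,6], [1,4,9], [1,5,7], [1,5,8], [1,6,8], [1,7,9], [2,3,4], [2,3,8], [2,4,5], [2,5,7], [2,6,7], [2,6,8], [3,4,6], [3,6,7], [3,7,9], [3,8,9], [4,5,9], [5,8,9]

Hence C_0 ≅ Z^9, C_1 ≅ Z^27, C_2 ≅ Z^18.

∂_1: C_1 → C_0 sends each edge [p,q] (with p < q) to q − p. For instance
  ∂[4,5] = [5] − [4].
As a 9×27 matrix over Z this has rank 8, with invariant factors (1,1,1,1,1,1,1,1).

∂_2: C_2 → C_1 maps a triangle to the signed sum of its edges. For instance
  ∂[2,4,5] = [4,5] − [2,5] + [2,4],
  ∂[1,4,6] = [4,6] − [1,6] + [1,4].
The resulting 27×18 matrix has rank 18, and its Smith normal form has invariant factors (1,1,1,1,1,1,1,1,1,1,1,1,1,1,1,1,1,2).

Reading off H_k = ker ∂_k / im ∂_{k+1}:

  H_1: rank ker ∂_1 − rank ∂_2 = (27 − 8) − 18 = 1, and ∂_2 has invariant factor 2 > 1, so H_1 = Z ⊕ Z/2.

H_1 ≅ Z ⊕ Z/2.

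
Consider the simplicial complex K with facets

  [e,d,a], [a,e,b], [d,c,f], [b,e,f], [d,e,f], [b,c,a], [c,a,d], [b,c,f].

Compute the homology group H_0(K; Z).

We work with the vertex ordering a < b < c < d < e < f. The simplices of K, each written with vertices in increasing order, are:

  0-simplices (6): a, b, c, d, e, f
  1-simplices (12): ab, ac, ad, ae, bc, be, bf, cd, cf, de, df, ef
  2-simplices (8): abc, abe, acd, ade, bcf, bef, cdf, def

so the chain groups are C_0 ≅ Z^6, C_1 ≅ Z^12, C_2 ≅ Z^8.

Boundary ∂_1: C_1 → C_0 is given by ∂[p,q] = [q] − [p]. For instance
  ∂cf = f − c.
This gives a 6×12 integer matrix of rank 5; reducing to Smith normal form yields diagonal entries (1,1,1,1,1).

The boundary map ∂_2: C_2 → C_1 maps a triangle to the signed sum of its edges. For instance
  ∂bef = ef − bf + be,
  ∂ade = de − ae + ad.
As a 12×8 matrix over Z this has rank 7, with invariant factors (1,1,1,1,1,1,1).

Reading off H_k = ker ∂_k / im ∂_{k+1}:

  H_0: rank C_0 − rank ∂_1 = 6 − 5 = 1, and the invariant factors of ∂_1 are all 1, so H_0 = Z.

(K is a triangulation of the 2-sphere S^2.)

H_0 = Z.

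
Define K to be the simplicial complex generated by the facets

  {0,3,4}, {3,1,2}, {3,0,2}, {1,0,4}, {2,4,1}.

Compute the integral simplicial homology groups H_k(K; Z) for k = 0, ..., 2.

We work with the vertex ordering 0 < 1 < 2 < 3 < 4. The simplices of K, each written with vertices in increasing order, are:

  0-simplices (5): [0], [1], [2], [3], [4]
  1-simplices (10): [0,1], [0,2], [0,3], [0,4], [1,2], [1,3], [1,4], [2,3], [2,4], [3,4]
  2-simplices (5): [0,1,4], [0,2,3], [0,3,4], [1,2,3], [1,2,4]

giving chain groups C_0 ≅ Z^5, C_1 ≅ Z^10, C_2 ≅ Z^5.

The boundary map ∂_1: C_1 → C_0 sends each edge [p,q] (with p < q) to q − p. For instance
  ∂[1,2] = [2] − [1].
As a 5×10 matrix over Z this has rank 4, with invariant factors (1,1,1,1).

∂_2: C_2 → C_1 acts by ∂[p,q,r] = [q,r] − [p,r] + [p,q]. For instance
  ∂[0,2,3] = [2,3] − [0,3] + [0,2],
  ∂[1,2,3] = [2,3] − [1,3] + [1,2].
This gives a 10×5 integer matrix of rank 5; reducing to Smith normal form yields diagonal entries (1,1,1,1,1).

Computing H_k = (kernel of ∂_k) / (image of ∂_{k+1}):

  H_0: rank C_0 − rank ∂_1 = 5 − 4 = 1, and the invariant factors of ∂_1 are all 1, so H_0 ≅ Z.
  H_1: rank ker ∂_1 − rank ∂_2 = (10 − 4) − 5 = 1, and the invariant factors of ∂_2 are all 1, so H_1 ≅ Z.
  H_2: rank ker ∂_2 − rank ∂_3 = (5 − 5) − 0 = 0, and there is no ∂_3, so H_2 ≅ 0.

H_0 = Z,  H_1 = Z,  H_2 = 0.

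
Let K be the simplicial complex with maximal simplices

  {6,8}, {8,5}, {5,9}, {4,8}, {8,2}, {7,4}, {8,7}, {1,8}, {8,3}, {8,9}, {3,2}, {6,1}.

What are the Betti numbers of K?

We work with the vertex ordering 1 < 2 < 3 < 4 < 5 < 6 < 7 < 8 < 9. The simplices of K, each written with vertices in increasing order, are:

  0-simplices (9): [1], [2], [3], [4], [5], [6], [7], [8], [9]
  1-simplices (12): [1,6], [1,8], [2,3], [2,8], [3,8], [4,7], [4,8], [5,8], [5,9], [6,8], [7,8], [8,9]

so the chain groups are C_0 ≅ Z^9, C_1 ≅ Z^12.

The boundary map ∂_1: C_1 → C_0 sends each edge [p,q] (with p < q) to q − p. For instance
  ∂[2,3] = [3] − [2].
As a 9×12 matrix over Z this has rank 8, with invariant factors (1,1,1,1,1,1,1,1).

Reading off H_k = ker ∂_k / im ∂_{k+1}:

  H_0: rank C_0 − rank ∂_1 = 9 − 8 = 1, and the invariant factors of ∂_1 are all 1, so H_0 ≅ Z.
  H_1: rank ker ∂_1 − rank ∂_2 = (12 − 8) − 0 = 4, and there is no ∂_2, so H_1 ≅ Z^4.

As a check, the Euler characteristic is 9 − 12 = -3, which agrees with 1 − 4 = -3.

Hence the Betti numbers are b_0 = 1, b_1 = 4.

b_0 = 1, b_1 = 4.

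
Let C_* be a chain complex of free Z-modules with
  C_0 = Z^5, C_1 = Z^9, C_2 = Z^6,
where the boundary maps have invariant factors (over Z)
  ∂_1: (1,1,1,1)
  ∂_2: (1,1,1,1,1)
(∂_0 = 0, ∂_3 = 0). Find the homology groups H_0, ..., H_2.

H_0 ≅ Z,  H_1 = 0,  H_2 ≅ Z.

H_0: b_0 = 5 − 0 − 4 = 1; torsion from ∂_1 factors > 1: none. So H_0 ≅ Z.
H_1: b_1 = 9 − 4 − 5 = 0; torsion from ∂_2 factors > 1: none. So H_1 ≅ 0.
H_2: b_2 = 6 − 5 − 0 = 1; torsion from ∂_3 factors > 1: none. So H_2 ≅ Z.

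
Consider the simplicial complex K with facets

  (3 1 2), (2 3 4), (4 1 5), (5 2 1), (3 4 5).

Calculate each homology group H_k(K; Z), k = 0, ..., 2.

Take the total order 1 < 2 < 3 < 4 < 5 on the vertex set. Then K (dimension 2) consists of the simplices:

  0-simplices (5): [1], [2], [3], [4], [5]
  1-simplices (10): [1,2], [1,3], [1,4], [1,5], [2,3], [2,4], [2,5], [3,4], [3,5], [4,5]
  2-simplices (5): [1,2,3], [1,2,5], [1,4,5], [2,3,4], [3,4,5]

Hence C_0 ≅ Z^5, C_1 ≅ Z^10, C_2 ≅ Z^5.

The boundary map ∂_1: C_1 → C_0 maps an edge to its endpoints' difference, ∂[p,q] = q − p. For instance
  ∂[1,4] = [4] − [1].
The 5×10 boundary matrix has rank 4 and Smith normal form diag(1,1,1,1).

The boundary map ∂_2: C_2 → C_1 maps a triangle to the signed sum of its edges. For instance
  ∂[3,4,5] = [4,5] − [3,5] + [3,4],
  ∂[2,3,4] = [3,4] − [2,4] + [2,3].
The 10×5 boundary matrix has rank 5 and Smith normal form diag(1,1,1,1,1).

From H_k ≅ ker(∂_k) / im(∂_{k+1}) we obtain:

  H_0: rank C_0 − rank ∂_1 = 5 − 4 = 1, and the invariant factors of ∂_1 are all 1, so H_0 = Z.
  H_1: rank ker ∂_1 − rank ∂_2 = (10 − 4) − 5 = 1, and the invariant factors of ∂_2 are all 1, so H_1 = Z.
  H_2: rank ker ∂_2 − rank ∂_3 = (5 − 5) − 0 = 0, and there is no ∂_3, so H_2 = 0.

H_0 = Z,  H_1 = Z,  H_2 = 0.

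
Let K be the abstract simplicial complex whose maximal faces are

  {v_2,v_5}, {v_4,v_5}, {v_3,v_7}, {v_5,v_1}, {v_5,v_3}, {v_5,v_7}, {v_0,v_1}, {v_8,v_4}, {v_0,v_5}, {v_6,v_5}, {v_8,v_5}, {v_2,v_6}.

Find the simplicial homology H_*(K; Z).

H_0 ≅ Z,  H_1 ≅ Z^4.

Order the vertices as v_0 < v_1 < v_2 < v_3 < v_4 < v_5 < v_6 < v_7 < v_8. Listing each simplex with vertices in this order, K has dimension 1 with simplices:

  0-simplices (9): [v_0], [v_1], [v_2], [v_3], [v_4], [v_5], [v_6], [v_7], [v_8]
  1-simplices (12): [v_0,v_1], [v_0,v_5], [v_1,v_5], [v_2,v_5], [v_2,v_6], [v_3,v_5], [v_3,v_7], [v_4,v_5], [v_4,v_8], [v_5,v_6], [v_5,v_7], [v_5,v_8]

Hence C_0 ≅ Z^9, C_1 ≅ Z^12.

∂_1: C_1 → C_0 maps an edge to its endpoints' difference, ∂[p,q] = q − p. For instance
  ∂[v_5,v_7] = [v_7] − [v_5].
The resulting 9×12 matrix has rank 8, and its Smith normal form has invariant factors (1,1,1,1,1,1,1,1).

Computing H_k = (kernel of ∂_k) / (image of ∂_{k+1}):

  H_0: rank C_0 − rank ∂_1 = 9 − 8 = 1, and the invariant factors of ∂_1 are all 1, so H_0 ≅ Z.
  H_1: rank ker ∂_1 − rank ∂_2 = (12 − 8) − 0 = 4, and there is no ∂_2, so H_1 ≅ Z^4.

(K is a triangulation of a wedge of 4 circles.)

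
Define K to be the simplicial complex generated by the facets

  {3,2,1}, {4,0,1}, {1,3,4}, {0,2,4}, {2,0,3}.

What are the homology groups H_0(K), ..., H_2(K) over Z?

H_0 = Z,  H_1 = Z,  H_2 = 0.

Order the vertices as 0 < 1 < 2 < 3 < 4. Listing each simplex with vertices in this order, K has dimension 2 with simplices:

  0-simplices (5): [0], [1], [2], [3], [4]
  1-simplices (10): [0,1], [0,2], [0,3], [0,4], [1,2], [1,3], [1,4], [2,3], [2,4], [3,4]
  2-simplices (5): [0,1,4], [0,2,3], [0,2,4], [1,2,3], [1,3,4]

Hence C_0 ≅ Z^5, C_1 ≅ Z^10, C_2 ≅ Z^5.

The boundary map ∂_1: C_1 → C_0 sends each edge [p,q] (with p < q) to q − p.
As a 5×10 matrix over Z this has rank 4, with invariant factors (1,1,1,1).

The boundary map ∂_2: C_2 → C_1 sends each 2-simplex [p,q,r] to [q,r] − [p,r] + [p,q]. For instance
  ∂[1,3,4] = [3,4] − [1,4] + [1,3],
  ∂[0,2,4] = [2,4] − [0,4] + [0,2].
This gives a 10×5 integer matrix of rank 5; reducing to Smith normal form yields diagonal entries (1,1,1,1,1).

Now H_k = ker ∂_k / im ∂_{k+1}, so:

  H_0: rank C_0 − rank ∂_1 = 5 − 4 = 1, and the invariant factors of ∂_1 are all 1, so H_0 = Z.
  H_1: rank ker ∂_1 − rank ∂_2 = (10 − 4) − 5 = 1, and the invariant factors of ∂_2 are all 1, so H_1 = Z.
  H_2: rank ker ∂_2 − rank ∂_3 = (5 − 5) − 0 = 0, and there is no ∂_3, so H_2 = 0.

(K is a triangulation of the Möbius band.)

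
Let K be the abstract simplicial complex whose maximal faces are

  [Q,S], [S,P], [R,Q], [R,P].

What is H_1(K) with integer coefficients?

K has 4 vertices, 4 edges.
rank ∂_1 = 3, rank ∂_2 = 0 ⇒ b_1 = 4 − 3 − 0 = 1. So H_1 = Z.

H_1 = Z.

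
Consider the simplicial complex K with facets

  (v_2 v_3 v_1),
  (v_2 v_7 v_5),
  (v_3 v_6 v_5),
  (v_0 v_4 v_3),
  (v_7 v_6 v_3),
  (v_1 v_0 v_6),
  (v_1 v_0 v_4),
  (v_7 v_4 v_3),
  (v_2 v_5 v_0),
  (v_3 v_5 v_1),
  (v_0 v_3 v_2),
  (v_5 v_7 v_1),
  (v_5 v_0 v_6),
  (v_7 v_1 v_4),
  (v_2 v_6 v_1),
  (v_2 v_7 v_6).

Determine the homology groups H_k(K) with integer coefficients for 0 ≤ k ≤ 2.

H_0 = Z,  H_1 = Z^2,  H_2 = Z.

Take the total order v_0 < v_1 < v_2 < v_3 < v_4 < v_5 < v_6 < v_7 on the vertex set. Then K (dimension 2) consists of the simplices:

  0-simplices (8): [v_0], [v_1], [v_2], [v_3], [v_4], [v_5], [v_6], [v_7]
  1-simplices (24): (24 of them)
  2-simplices (16): (16 of them)

so the chain groups are C_0 ≅ Z^8, C_1 ≅ Z^24, C_2 ≅ Z^16.

The boundary map ∂_1: C_1 → C_0 sends each edge [p,q] (with p < q) to q − p.
The resulting 8×24 matrix has rank 7, and its Smith normal form has invariant factors (1,1,1,1,1,1,1).

The boundary map ∂_2: C_2 → C_1 maps a triangle to the signed sum of its edges. For instance
  ∂[v_0,v_5,v_6] = [v_5,v_6] − [v_0,v_6] + [v_0,v_5],
  ∂[v_1,v_3,v_5] = [v_3,v_5] − [v_1,v_5] + [v_1,v_3].
As a 24×16 matrix over Z this has rank 15, with invariant factors (1,1,1,1,1,1,1,1,1,1,1,1,1,1,1).

Reading off H_k = ker ∂_k / im ∂_{k+1}:

  H_0: rank C_0 − rank ∂_1 = 8 − 7 = 1, and the invariant factors of ∂_1 are all 1, so H_0 = Z.
  H_1: rank ker ∂_1 − rank ∂_2 = (24 − 7) − 15 = 2, and the invariant factors of ∂_2 are all 1, so H_1 = Z^2.
  H_2: rank ker ∂_2 − rank ∂_3 = (16 − 15) − 0 = 1, and there is no ∂_3, so H_2 = Z.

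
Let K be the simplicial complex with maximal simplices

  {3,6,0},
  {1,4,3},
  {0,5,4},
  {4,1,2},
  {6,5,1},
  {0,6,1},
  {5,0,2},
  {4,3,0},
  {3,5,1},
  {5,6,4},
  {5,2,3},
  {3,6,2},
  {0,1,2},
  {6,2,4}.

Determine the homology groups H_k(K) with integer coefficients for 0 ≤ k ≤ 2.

H_0 = Z,  H_1 = Z^2,  H_2 = Z.

We work with the vertex ordering 0 < 1 < 2 < 3 < 4 < 5 < 6. The simplices of K, each written with vertices in increasing order, are:

  0-simplices (7): [0], [1], [2], [3], [4], [5], [6]
  1-simplices (21): [0,1], [0,2], [0,3], [0,4], [0,5], [0,6], [1,2], [1,3], [1,4], [1,5], [1,6], [2,3], [2,4], [2,5], [2,6], [3,4], [3,5], [3,6], [4,5], [4,6], [5,6]
  2-simplices (14): [0,1,2], [0,1,6], [0,2,5], [0,3,4], [0,3,6], [0,4,5], [1,2,4], [1,3,4], [1,3,5], [1,5,6], [2,3,5], [2,3,6], [2,4,6], [4,5,6]

giving chain groups C_0 ≅ Z^7, C_1 ≅ Z^21, C_2 ≅ Z^14.

The boundary map ∂_1: C_1 → C_0 sends each edge [p,q] (with p < q) to q − p. For instance
  ∂[1,4] = [4] − [1].
The 7×21 boundary matrix has rank 6 and Smith normal form diag(1,1,1,1,1,1).

Boundary ∂_2: C_2 → C_1 sends each 2-simplex [p,q,r] to [q,r] − [p,r] + [p,q]. For instance
  ∂[0,1,2] = [1,2] − [0,2] + [0,1],
  ∂[0,4,5] = [4,5] − [0,5] + [0,4].
The resulting 21×14 matrix has rank 13, and its Smith normal form has invariant factors (1,1,1,1,1,1,1,1,1,1,1,1,1).

Now H_k = ker ∂_k / im ∂_{k+1}, so:

  H_0: rank C_0 − rank ∂_1 = 7 − 6 = 1, and the invariant factors of ∂_1 are all 1, so H_0 ≅ Z.
  H_1: rank ker ∂_1 − rank ∂_2 = (21 − 6) − 13 = 2, and the invariant factors of ∂_2 are all 1, so H_1 ≅ Z^2.
  H_2: rank ker ∂_2 − rank ∂_3 = (14 − 13) − 0 = 1, and there is no ∂_3, so H_2 ≅ Z.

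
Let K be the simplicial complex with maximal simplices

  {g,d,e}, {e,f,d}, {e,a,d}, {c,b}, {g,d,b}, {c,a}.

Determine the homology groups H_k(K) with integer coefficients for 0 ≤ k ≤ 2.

H_0 = Z,  H_1 = Z,  H_2 = 0.

We work with the vertex ordering a < b < c < d < e < f < g. The simplices of K, each written with vertices in increasing order, are:

  0-simplices (7): a, b, c, d, e, f, g
  1-simplices (11): ac, ad, ae, bc, bd, bg, de, df, dg, ef, eg
  2-simplices (4): ade, bdg, def, deg

giving chain groups C_0 ≅ Z^7, C_1 ≅ Z^11, C_2 ≅ Z^4.

The boundary map ∂_1: C_1 → C_0 maps an edge to its endpoints' difference, ∂[p,q] = q − p. For instance
  ∂ac = c − a.
As a 7×11 matrix over Z this has rank 6, with invariant factors (1,1,1,1,1,1).

∂_2: C_2 → C_1 maps a triangle to the signed sum of its edges. For instance
  ∂deg = eg − dg + de,
  ∂bdg = dg − bg + bd.
The resulting 11×4 matrix has rank 4, and its Smith normal form has invariant factors (1,1,1,1).

Now H_k = ker ∂_k / im ∂_{k+1}, so:

  H_0: rank C_0 − rank ∂_1 = 7 − 6 = 1, and the invariant factors of ∂_1 are all 1, so H_0 = Z.
  H_1: rank ker ∂_1 − rank ∂_2 = (11 − 6) − 4 = 1, and the invariant factors of ∂_2 are all 1, so H_1 = Z.
  H_2: rank ker ∂_2 − rank ∂_3 = (4 − 4) − 0 = 0, and there is no ∂_3, so H_2 = 0.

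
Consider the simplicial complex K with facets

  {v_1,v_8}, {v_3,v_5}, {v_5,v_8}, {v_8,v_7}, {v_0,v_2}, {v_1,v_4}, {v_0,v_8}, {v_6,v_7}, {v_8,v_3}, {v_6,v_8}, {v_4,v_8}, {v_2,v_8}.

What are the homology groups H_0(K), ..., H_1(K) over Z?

Order the vertices as v_0 < v_1 < v_2 < v_3 < v_4 < v_5 < v_6 < v_7 < v_8. Listing each simplex with vertices in this order, K has dimension 1 with simplices:

  0-simplices (9): [v_0], [v_1], [v_2], [v_3], [v_4], [v_5], [v_6], [v_7], [v_8]
  1-simplices (12): [v_0,v_2], [v_0,v_8], [v_1,v_4], [v_1,v_8], [v_2,v_8], [v_3,v_5], [v_3,v_8], [v_4,v_8], [v_5,v_8], [v_6,v_7], [v_6,v_8], [v_7,v_8]

Hence C_0 ≅ Z^9, C_1 ≅ Z^12.

∂_1: C_1 → C_0 maps an edge to its endpoints' difference, ∂[p,q] = q − p.
As a 9×12 matrix over Z this has rank 8, with invariant factors (1,1,1,1,1,1,1,1).

Computing H_k = (kernel of ∂_k) / (image of ∂_{k+1}):

  H_0: rank C_0 − rank ∂_1 = 9 − 8 = 1, and the invariant factors of ∂_1 are all 1, so H_0 = Z.
  H_1: rank ker ∂_1 − rank ∂_2 = (12 − 8) − 0 = 4, and there is no ∂_2, so H_1 = Z^4.

As a check, the Euler characteristic is 9 − 12 = -3, which agrees with 1 − 4 = -3.

H_0 = Z,  H_1 = Z^4.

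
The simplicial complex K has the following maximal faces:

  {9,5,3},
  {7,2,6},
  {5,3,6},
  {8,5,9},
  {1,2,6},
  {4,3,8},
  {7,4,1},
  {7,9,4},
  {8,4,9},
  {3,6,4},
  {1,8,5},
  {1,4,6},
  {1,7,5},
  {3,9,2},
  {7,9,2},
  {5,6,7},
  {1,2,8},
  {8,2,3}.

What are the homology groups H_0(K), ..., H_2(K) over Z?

We work with the vertex ordering 1 < 2 < 3 < 4 < 5 < 6 < 7 < 8 < 9. The simplices of K, each written with vertices in increasing order, are:

  0-simplices (9): [1], [2], [3], [4], [5], [6], [7], [8], [9]
  1-simplices (27): (27 of them)
  2-simplices (18): [1,2,6], [1,2,8], [1,4,6], [1,4,7], [1,5,7], [1,5,8], [2,3,8], [2,3,9], [2,6,7], [2,7,9], [3,4,6], [3,4,8], [3,5,6], [3,5,9], [4,7,9], [4,8,9], [5,6,7], [5,8,9]

giving chain groups C_0 ≅ Z^9, C_1 ≅ Z^27, C_2 ≅ Z^18.

Boundary ∂_1: C_1 → C_0 is given by ∂[p,q] = [q] − [p].
As a 9×27 matrix over Z this has rank 8, with invariant factors (1,1,1,1,1,1,1,1).

∂_2: C_2 → C_1 sends each 2-simplex [p,q,r] to [q,r] − [p,r] + [p,q]. For instance
  ∂[1,5,7] = [5,7] − [1,7] + [1,5],
  ∂[3,4,8] = [4,8] − [3,8] + [3,4].
As a 27×18 matrix over Z this has rank 18, with invariant factors (1,1,1,1,1,1,1,1,1,1,1,1,1,1,1,1,1,2).

Reading off H_k = ker ∂_k / im ∂_{k+1}:

  H_0: rank C_0 − rank ∂_1 = 9 − 8 = 1, and the invariant factors of ∂_1 are all 1, so H_0 ≅ Z.
  H_1: rank ker ∂_1 − rank ∂_2 = (27 − 8) − 18 = 1, and ∂_2 has invariant factor 2 > 1, so H_1 ≅ Z ⊕ Z/2.
  H_2: rank ker ∂_2 − rank ∂_3 = (18 − 18) − 0 = 0, and there is no ∂_3, so H_2 ≅ 0.

As a check, the Euler characteristic is 9 − 27 + 18 = 0, which agrees with 1 − 1 + 0 = 0.
(K is a triangulation of the Klein bottle.)

H_0 = Z,  H_1 = Z ⊕ Z/2,  H_2 = 0.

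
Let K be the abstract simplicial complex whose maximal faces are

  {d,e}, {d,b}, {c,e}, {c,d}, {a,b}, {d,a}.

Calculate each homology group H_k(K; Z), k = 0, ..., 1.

We work with the vertex ordering a < b < c < d < e. The simplices of K, each written with vertices in increasing order, are:

  0-simplices (5): a, b, c, d, e
  1-simplices (6): ab, ad, bd, cd, ce, de

giving chain groups C_0 ≅ Z^5, C_1 ≅ Z^6.

Boundary ∂_1: C_1 → C_0 is given by ∂[p,q] = [q] − [p].
As a 5×6 matrix over Z this has rank 4, with invariant factors (1,1,1,1).

Now H_k = ker ∂_k / im ∂_{k+1}, so:

  H_0: rank C_0 − rank ∂_1 = 5 − 4 = 1, and the invariant factors of ∂_1 are all 1, so H_0 ≅ Z.
  H_1: rank ker ∂_1 − rank ∂_2 = (6 − 4) − 0 = 2, and there is no ∂_2, so H_1 ≅ Z^2.

As a check, the Euler characteristic is 5 − 6 = -1, which agrees with 1 − 2 = -1.

H_0 ≅ Z,  H_1 ≅ Z^2.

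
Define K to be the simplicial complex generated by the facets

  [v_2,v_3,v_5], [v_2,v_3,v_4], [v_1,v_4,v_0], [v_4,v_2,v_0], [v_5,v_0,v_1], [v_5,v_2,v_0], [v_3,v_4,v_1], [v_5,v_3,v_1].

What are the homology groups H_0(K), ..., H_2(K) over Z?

Fix the vertex order v_0 < v_1 < v_2 < v_3 < v_4 < v_5 and write every simplex with vertices in increasing order. Then dim K = 2 and the simplices of K are:

  0-simplices (6): [v_0], [v_1], [v_2], [v_3], [v_4], [v_5]
  1-simplices (12): [v_0,v_1], [v_0,v_2], [v_0,v_4], [v_0,v_5], [v_1,v_3], [v_1,v_4], [v_1,v_5], [v_2,v_3], [v_2,v_4], [v_2,v_5], [v_3,v_4], [v_3,v_5]
  2-simplices (8): [v_0,v_1,v_4], [v_0,v_1,v_5], [v_0,v_2,v_4], [v_0,v_2,v_5], [v_1,v_3,v_4], [v_1,v_3,v_5], [v_2,v_3,v_4], [v_2,v_3,v_5]

so the chain groups are C_0 ≅ Z^6, C_1 ≅ Z^12, C_2 ≅ Z^8.

Boundary ∂_1: C_1 → C_0 is given by ∂[p,q] = [q] − [p]. For instance
  ∂[v_2,v_3] = [v_3] − [v_2].
As a 6×12 matrix over Z this has rank 5, with invariant factors (1,1,1,1,1).

The boundary map ∂_2: C_2 → C_1 maps a triangle to the signed sum of its edges. For instance
  ∂[v_0,v_1,v_5] = [v_1,v_5] − [v_0,v_5] + [v_0,v_1],
  ∂[v_1,v_3,v_5] = [v_3,v_5] − [v_1,v_5] + [v_1,v_3].
The 12×8 boundary matrix has rank 7 and Smith normal form diag(1,1,1,1,1,1,1).

Now H_k = ker ∂_k / im ∂_{k+1}, so:

  H_0: rank C_0 − rank ∂_1 = 6 − 5 = 1, and the invariant factors of ∂_1 are all 1, so H_0 = Z.
  H_1: rank ker ∂_1 − rank ∂_2 = (12 − 5) − 7 = 0, and the invariant factors of ∂_2 are all 1, so H_1 = 0.
  H_2: rank ker ∂_2 − rank ∂_3 = (8 − 7) − 0 = 1, and there is no ∂_3, so H_2 = Z.

As a check, the Euler characteristic is 6 − 12 + 8 = 2, which agrees with 1 − 0 + 1 = 2.

H_0 = Z,  H_1 = 0,  H_2 = Z.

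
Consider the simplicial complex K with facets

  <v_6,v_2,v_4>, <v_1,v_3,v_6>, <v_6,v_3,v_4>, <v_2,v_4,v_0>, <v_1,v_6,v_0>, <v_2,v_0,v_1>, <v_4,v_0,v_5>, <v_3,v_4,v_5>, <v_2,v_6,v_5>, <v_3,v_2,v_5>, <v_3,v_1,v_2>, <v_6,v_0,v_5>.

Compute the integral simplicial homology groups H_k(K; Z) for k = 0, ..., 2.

Order the vertices as v_0 < v_1 < v_2 < v_3 < v_4 < v_5 < v_6. Listing each simplex with vertices in this order, K has dimension 2 with simplices:

  0-simplices (7): [v_0], [v_1], [v_2], [v_3], [v_4], [v_5], [v_6]
  1-simplices (18): (18 of them)
  2-simplices (12): (12 of them)

so the chain groups are C_0 ≅ Z^7, C_1 ≅ Z^18, C_2 ≅ Z^12.

The boundary map ∂_1: C_1 → C_0 sends each edge [p,q] (with p < q) to q − p. For instance
  ∂[v_1,v_2] = [v_2] − [v_1].
As a 7×18 matrix over Z this has rank 6, with invariant factors (1,1,1,1,1,1).

∂_2: C_2 → C_1 maps a triangle to the signed sum of its edges. For instance
  ∂[v_0,v_1,v_6] = [v_1,v_6] − [v_0,v_6] + [v_0,v_1],
  ∂[v_2,v_3,v_5] = [v_3,v_5] − [v_2,v_5] + [v_2,v_3].
The resulting 18×12 matrix has rank 12, and its Smith normal form has invariant factors (1,1,1,1,1,1,1,1,1,1,1,2).

Now H_k = ker ∂_k / im ∂_{k+1}, so:

  H_0: rank C_0 − rank ∂_1 = 7 − 6 = 1, and the invariant factors of ∂_1 are all 1, so H_0 ≅ Z.
  H_1: rank ker ∂_1 − rank ∂_2 = (18 − 6) − 12 = 0, and ∂_2 has invariant factor 2 > 1, so H_1 ≅ Z/2Z.
  H_2: rank ker ∂_2 − rank ∂_3 = (12 − 12) − 0 = 0, and there is no ∂_3, so H_2 ≅ 0.

H_0 = Z,  H_1 = Z/2Z,  H_2 = 0.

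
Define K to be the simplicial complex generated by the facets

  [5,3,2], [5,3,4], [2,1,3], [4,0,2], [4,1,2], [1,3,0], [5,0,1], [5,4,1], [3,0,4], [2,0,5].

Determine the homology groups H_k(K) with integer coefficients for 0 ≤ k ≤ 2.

H_0 ≅ Z,  H_1 ≅ Z/2Z,  H_2 = 0.

We work with the vertex ordering 0 < 1 < 2 < 3 < 4 < 5. The simplices of K, each written with vertices in increasing order, are:

  0-simplices (6): [0], [1], [2], [3], [4], [5]
  1-simplices (15): [0,1], [0,2], [0,3], [0,4], [0,5], [1,2], [1,3], [1,4], [1,5], [2,3], [2,4], [2,5], [3,4], [3,5], [4,5]
  2-simplices (10): [0,1,3], [0,1,5], [0,2,4], [0,2,5], [0,3,4], [1,2,3], [1,2,4], [1,4,5], [2,3,5], [3,4,5]

giving chain groups C_0 ≅ Z^6, C_1 ≅ Z^15, C_2 ≅ Z^10.

∂_1: C_1 → C_0 maps an edge to its endpoints' difference, ∂[p,q] = q − p. For instance
  ∂[3,4] = [4] − [3].
The 6×15 boundary matrix has rank 5 and Smith normal form diag(1,1,1,1,1).

The boundary map ∂_2: C_2 → C_1 acts by ∂[p,q,r] = [q,r] − [p,r] + [p,q]. For instance
  ∂[0,1,5] = [1,5] − [0,5] + [0,1],
  ∂[2,3,5] = [3,5] − [2,5] + [2,3].
This gives a 15×10 integer matrix of rank 10; reducing to Smith normal form yields diagonal entries (1,1,1,1,1,1,1,1,1,2).

Reading off H_k = ker ∂_k / im ∂_{k+1}:

  H_0: rank C_0 − rank ∂_1 = 6 − 5 = 1, and the invariant factors of ∂_1 are all 1, so H_0 ≅ Z.
  H_1: rank ker ∂_1 − rank ∂_2 = (15 − 5) − 10 = 0, and ∂_2 has invariant factor 2 > 1, so H_1 ≅ Z/2Z.
  H_2: rank ker ∂_2 − rank ∂_3 = (10 − 10) − 0 = 0, and there is no ∂_3, so H_2 ≅ 0.

As a check, the Euler characteristic is 6 − 15 + 10 = 1, which agrees with 1 − 0 + 0 = 1.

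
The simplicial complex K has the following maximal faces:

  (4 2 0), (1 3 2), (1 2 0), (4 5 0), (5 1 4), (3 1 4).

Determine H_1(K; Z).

We work with the vertex ordering 0 < 1 < 2 < 3 < 4 < 5. The simplices of K, each written with vertices in increasing order, are:

  0-simplices (6): [0], [1], [2], [3], [4], [5]
  1-simplices (12): [0,1], [0,2], [0,4], [0,5], [1,2], [1,3], [1,4], [1,5], [2,3], [2,4], [3,4], [4,5]
  2-simplices (6): [0,1,2], [0,2,4], [0,4,5], [1,2,3], [1,3,4], [1,4,5]

giving chain groups C_0 ≅ Z^6, C_1 ≅ Z^12, C_2 ≅ Z^6.

∂_1: C_1 → C_0 sends each edge [p,q] (with p < q) to q − p.
This gives a 6×12 integer matrix of rank 5; reducing to Smith normal form yields diagonal entries (1,1,1,1,1).

The boundary map ∂_2: C_2 → C_1 acts by ∂[p,q,r] = [q,r] − [p,r] + [p,q]. For instance
  ∂[0,1,2] = [1,2] − [0,2] + [0,1],
  ∂[0,4,5] = [4,5] − [0,5] + [0,4].
The resulting 12×6 matrix has rank 6, and its Smith normal form has invariant factors (1,1,1,1,1,1).

Reading off H_k = ker ∂_k / im ∂_{k+1}:

  H_1: rank ker ∂_1 − rank ∂_2 = (12 − 5) − 6 = 1, and the invariant factors of ∂_2 are all 1, so H_1 ≅ Z.

H_1 ≅ Z.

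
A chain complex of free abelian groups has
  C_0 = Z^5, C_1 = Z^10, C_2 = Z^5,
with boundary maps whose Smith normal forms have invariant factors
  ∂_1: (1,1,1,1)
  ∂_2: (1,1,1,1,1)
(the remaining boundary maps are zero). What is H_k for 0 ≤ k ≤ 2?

H_0 = Z,  H_1 = Z,  H_2 = 0.

H_0: b_0 = 5 − 0 − 4 = 1; torsion from ∂_1 factors > 1: none. So H_0 = Z.
H_1: b_1 = 10 − 4 − 5 = 1; torsion from ∂_2 factors > 1: none. So H_1 = Z.
H_2: b_2 = 5 − 5 − 0 = 0; torsion from ∂_3 factors > 1: none. So H_2 = 0.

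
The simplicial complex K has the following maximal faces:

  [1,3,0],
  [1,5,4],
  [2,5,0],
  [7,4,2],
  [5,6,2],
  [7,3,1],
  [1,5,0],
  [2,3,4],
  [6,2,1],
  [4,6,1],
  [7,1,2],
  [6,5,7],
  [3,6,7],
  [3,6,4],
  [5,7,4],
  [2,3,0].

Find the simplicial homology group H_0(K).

H_0 = Z.

K has 8 vertices, 24 edges, 16 triangles.
rank ∂_0 = 0, rank ∂_1 = 7 ⇒ b_0 = 8 − 0 − 7 = 1; all invariant factors of ∂_1 are 1 so no torsion. So H_0 = Z.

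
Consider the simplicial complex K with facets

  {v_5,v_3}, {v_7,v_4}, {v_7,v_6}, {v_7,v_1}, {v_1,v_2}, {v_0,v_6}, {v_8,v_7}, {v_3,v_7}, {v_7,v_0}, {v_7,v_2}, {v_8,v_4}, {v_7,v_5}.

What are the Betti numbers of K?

K has 9 vertices, 12 edges.
rank ∂_0 = 0, rank ∂_1 = 8 ⇒ b_0 = 9 − 0 − 8 = 1; all invariant factors of ∂_1 are 1 so no torsion. So H_0 = Z.
rank ∂_1 = 8, rank ∂_2 = 0 ⇒ b_1 = 12 − 8 − 0 = 4. So H_1 = Z^4.

b_0 = 1, b_1 = 4.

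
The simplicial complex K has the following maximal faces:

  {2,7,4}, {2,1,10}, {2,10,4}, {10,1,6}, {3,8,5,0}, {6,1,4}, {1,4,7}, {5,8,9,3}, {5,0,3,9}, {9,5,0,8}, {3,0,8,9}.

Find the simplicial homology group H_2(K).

Order the vertices as 0 < 1 < 2 < 3 < 4 < 5 < 6 < 7 < 8 < 9 < 10. Listing each simplex with vertices in this order, K has dimension 3 with simplices:

  0-simplices (11): [0], [1], [2], [3], [4], [5], [6], [7], [8], [9], [10]
  1-simplices (22): [0,3], [0,5], [0,8], [0,9], [1,2], [1,4], [1,6], [1,7], [1,10], [2,4], [2,7], [2,10], [3,5], [3,8], [3,9], [4,6], [4,7], [4,10], [5,8], [5,9], [6,10], [8,9]
  2-simplices (16): [0,3,5], [0,3,8], [0,3,9], [0,5,8], [0,5,9], [0,8,9], [1,2,10], [1,4,6], [1,4,7], [1,6,10], [2,4,7], [2,4,10], [3,5,8], [3,5,9], [3,8,9], [5,8,9]
  3-simplices (5): [0,3,5,8], [0,3,5,9], [0,3,8,9], [0,5,8,9], [3,5,8,9]

Hence C_0 ≅ Z^11, C_1 ≅ Z^22, C_2 ≅ Z^16, C_3 ≅ Z^5.

The boundary map ∂_1: C_1 → C_0 maps an edge to its endpoints' difference, ∂[p,q] = q − p. For instance
  ∂[3,9] = [9] − [3].
As a 11×22 matrix over Z this has rank 9, with invariant factors (1,1,1,1,1,1,1,1,1).

The boundary map ∂_2: C_2 → C_1 acts by ∂[p,q,r] = [q,r] − [p,r] + [p,q]. For instance
  ∂[0,8,9] = [8,9] − [0,9] + [0,8],
  ∂[1,6,10] = [6,10] − [1,10] + [1,6].
As a 22×16 matrix over Z this has rank 12, with invariant factors (1,1,1,1,1,1,1,1,1,1,1,1).

Boundary ∂_3: C_3 → C_2 sends each 3-simplex σ to the alternating sum Σ_i (−1)^i (σ with its i-th vertex removed). For instance
  ∂[0,3,5,9] = [3,5,9] − [0,5,9] + [0,3,9] − [0,3,5],
  ∂[0,3,8,9] = [3,8,9] − [0,8,9] + [0,3,9] − [0,3,8].
The 16×5 boundary matrix has rank 4 and Smith normal form diag(1,1,1,1).

Reading off H_k = ker ∂_k / im ∂_{k+1}:

  H_2: rank ker ∂_2 − rank ∂_3 = (16 − 12) − 4 = 0, and the invariant factors of ∂_3 are all 1, so H_2 ≅ 0.

H_2 = 0.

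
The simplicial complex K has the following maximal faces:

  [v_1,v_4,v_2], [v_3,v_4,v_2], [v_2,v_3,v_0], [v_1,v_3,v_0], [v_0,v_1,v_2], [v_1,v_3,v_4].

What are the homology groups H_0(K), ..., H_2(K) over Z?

We work with the vertex ordering v_0 < v_1 < v_2 < v_3 < v_4. The simplices of K, each written with vertices in increasing order, are:

  0-simplices (5): [v_0], [v_1], [v_2], [v_3], [v_4]
  1-simplices (9): [v_0,v_1], [v_0,v_2], [v_0,v_3], [v_1,v_2], [v_1,v_3], [v_1,v_4], [v_2,v_3], [v_2,v_4], [v_3,v_4]
  2-simplices (6): [v_0,v_1,v_2], [v_0,v_1,v_3], [v_0,v_2,v_3], [v_1,v_2,v_4], [v_1,v_3,v_4], [v_2,v_3,v_4]

Hence C_0 ≅ Z^5, C_1 ≅ Z^9, C_2 ≅ Z^6.

∂_1: C_1 → C_0 maps an edge to its endpoints' difference, ∂[p,q] = q − p. For instance
  ∂[v_2,v_3] = [v_3] − [v_2].
As a 5×9 matrix over Z this has rank 4, with invariant factors (1,1,1,1).

Boundary ∂_2: C_2 → C_1 maps a triangle to the signed sum of its edges. For instance
  ∂[v_0,v_1,v_3] = [v_1,v_3] − [v_0,v_3] + [v_0,v_1],
  ∂[v_0,v_2,v_3] = [v_2,v_3] − [v_0,v_3] + [v_0,v_2].
This gives a 9×6 integer matrix of rank 5; reducing to Smith normal form yields diagonal entries (1,1,1,1,1).

Computing H_k = (kernel of ∂_k) / (image of ∂_{k+1}):

  H_0: rank C_0 − rank ∂_1 = 5 − 4 = 1, and the invariant factors of ∂_1 are all 1, so H_0 ≅ Z.
  H_1: rank ker ∂_1 − rank ∂_2 = (9 − 4) − 5 = 0, and the invariant factors of ∂_2 are all 1, so H_1 ≅ 0.
  H_2: rank ker ∂_2 − rank ∂_3 = (6 − 5) − 0 = 1, and there is no ∂_3, so H_2 ≅ Z.

As a check, the Euler characteristic is 5 − 9 + 6 = 2, which agrees with 1 − 0 + 1 = 2.

H_0 ≅ Z,  H_1 = 0,  H_2 ≅ Z.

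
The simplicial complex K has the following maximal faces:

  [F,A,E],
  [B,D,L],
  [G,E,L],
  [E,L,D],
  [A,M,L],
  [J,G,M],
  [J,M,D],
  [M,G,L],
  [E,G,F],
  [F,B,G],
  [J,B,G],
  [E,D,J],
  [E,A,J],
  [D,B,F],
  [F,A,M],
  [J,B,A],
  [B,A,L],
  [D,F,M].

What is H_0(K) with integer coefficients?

K has 9 vertices, 27 edges, 18 triangles.
rank ∂_0 = 0, rank ∂_1 = 8 ⇒ b_0 = 9 − 0 − 8 = 1; all invariant factors of ∂_1 are 1 so no torsion. So H_0 ≅ Z.

H_0 = Z.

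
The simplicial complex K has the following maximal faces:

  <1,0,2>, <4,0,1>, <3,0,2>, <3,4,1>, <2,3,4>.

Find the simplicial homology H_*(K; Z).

H_0 = Z,  H_1 = Z,  H_2 = 0.

Take the total order 0 < 1 < 2 < 3 < 4 on the vertex set. Then K (dimension 2) consists of the simplices:

  0-simplices (5): [0], [1], [2], [3], [4]
  1-simplices (10): [0,1], [0,2], [0,3], [0,4], [1,2], [1,3], [1,4], [2,3], [2,4], [3,4]
  2-simplices (5): [0,1,2], [0,1,4], [0,2,3], [1,3,4], [2,3,4]

giving chain groups C_0 ≅ Z^5, C_1 ≅ Z^10, C_2 ≅ Z^5.

Boundary ∂_1: C_1 → C_0 sends each edge [p,q] (with p < q) to q − p. For instance
  ∂[0,4] = [4] − [0].
This gives a 5×10 integer matrix of rank 4; reducing to Smith normal form yields diagonal entries (1,1,1,1).

The boundary map ∂_2: C_2 → C_1 acts by ∂[p,q,r] = [q,r] − [p,r] + [p,q]. For instance
  ∂[0,1,4] = [1,4] − [0,4] + [0,1],
  ∂[0,2,3] = [2,3] − [0,3] + [0,2].
As a 10×5 matrix over Z this has rank 5, with invariant factors (1,1,1,1,1).

Now H_k = ker ∂_k / im ∂_{k+1}, so:

  H_0: rank C_0 − rank ∂_1 = 5 − 4 = 1, and the invariant factors of ∂_1 are all 1, so H_0 = Z.
  H_1: rank ker ∂_1 − rank ∂_2 = (10 − 4) − 5 = 1, and the invariant factors of ∂_2 are all 1, so H_1 = Z.
  H_2: rank ker ∂_2 − rank ∂_3 = (5 − 5) − 0 = 0, and there is no ∂_3, so H_2 = 0.

(K is a triangulation of the Möbius band.)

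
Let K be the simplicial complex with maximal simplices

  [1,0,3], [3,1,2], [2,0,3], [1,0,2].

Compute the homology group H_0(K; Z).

H_0 = Z.

Take the total order 0 < 1 < 2 < 3 on the vertex set. Then K (dimension 2) consists of the simplices:

  0-simplices (4): [0], [1], [2], [3]
  1-simplices (6): [0,1], [0,2], [0,3], [1,2], [1,3], [2,3]
  2-simplices (4): [0,1,2], [0,1,3], [0,2,3], [1,2,3]

so the chain groups are C_0 ≅ Z^4, C_1 ≅ Z^6, C_2 ≅ Z^4.

The boundary map ∂_1: C_1 → C_0 is given by ∂[p,q] = [q] − [p].
As a 4×6 matrix over Z this has rank 3, with invariant factors (1,1,1).

Boundary ∂_2: C_2 → C_1 maps a triangle to the signed sum of its edges. For instance
  ∂[1,2,3] = [2,3] − [1,3] + [1,2],
  ∂[0,1,2] = [1,2] − [0,2] + [0,1].
This gives a 6×4 integer matrix of rank 3; reducing to Smith normal form yields diagonal entries (1,1,1).

Reading off H_k = ker ∂_k / im ∂_{k+1}:

  H_0: rank C_0 − rank ∂_1 = 4 − 3 = 1, and the invariant factors of ∂_1 are all 1, so H_0 = Z.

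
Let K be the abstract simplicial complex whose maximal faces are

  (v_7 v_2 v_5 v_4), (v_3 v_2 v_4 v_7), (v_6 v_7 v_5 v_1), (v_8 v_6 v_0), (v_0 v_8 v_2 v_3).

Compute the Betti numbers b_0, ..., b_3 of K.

b_0 = 1, b_1 = 1, b_2 = 0, b_3 = 0.

K has 9 vertices, 21 edges, 16 triangles, 4 3-simplices.
rank ∂_0 = 0, rank ∂_1 = 8 ⇒ b_0 = 9 − 0 − 8 = 1; all invariant factors of ∂_1 are 1 so no torsion. So H_0 ≅ Z.
rank ∂_1 = 8, rank ∂_2 = 12 ⇒ b_1 = 21 − 8 − 12 = 1; all invariant factors of ∂_2 are 1 so no torsion. So H_1 ≅ Z.
rank ∂_2 = 12, rank ∂_3 = 4 ⇒ b_2 = 16 − 12 − 4 = 0; all invariant factors of ∂_3 are 1 so no torsion. So H_2 ≅ 0.
rank ∂_3 = 4, rank ∂_4 = 0 ⇒ b_3 = 4 − 4 − 0 = 0. So H_3 ≅ 0.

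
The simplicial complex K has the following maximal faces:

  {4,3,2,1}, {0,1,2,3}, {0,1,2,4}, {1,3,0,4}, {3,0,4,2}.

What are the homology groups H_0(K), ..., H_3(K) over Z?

Fix the vertex order 0 < 1 < 2 < 3 < 4 and write every simplex with vertices in increasing order. Then dim K = 3 and the simplices of K are:

  0-simplices (5): [0], [1], [2], [3], [4]
  1-simplices (10): [0,1], [0,2], [0,3], [0,4], [1,2], [1,3], [1,4], [2,3], [2,4], [3,4]
  2-simplices (10): [0,1,2], [0,1,3], [0,1,4], [0,2,3], [0,2,4], [0,3,4], [1,2,3], [1,2,4], [1,3,4], [2,3,4]
  3-simplices (5): [0,1,2,3], [0,1,2,4], [0,1,3,4], [0,2,3,4], [1,2,3,4]

so the chain groups are C_0 ≅ Z^5, C_1 ≅ Z^10, C_2 ≅ Z^10, C_3 ≅ Z^5.

Boundary ∂_1: C_1 → C_0 is given by ∂[p,q] = [q] − [p].
The 5×10 boundary matrix has rank 4 and Smith normal form diag(1,1,1,1).

The boundary map ∂_2: C_2 → C_1 sends each 2-simplex [p,q,r] to [q,r] − [p,r] + [p,q]. For instance
  ∂[0,1,2] = [1,2] − [0,2] + [0,1],
  ∂[2,3,4] = [3,4] − [2,4] + [2,3].
This gives a 10×10 integer matrix of rank 6; reducing to Smith normal form yields diagonal entries (1,1,1,1,1,1).

The boundary map ∂_3: C_3 → C_2 sends each 3-simplex σ to the alternating sum Σ_i (−1)^i (σ with its i-th vertex removed). For instance
  ∂[0,1,2,4] = [1,2,4] − [0,2,4] + [0,1,4] − [0,1,2],
  ∂[0,2,3,4] = [2,3,4] − [0,3,4] + [0,2,4] − [0,2,3].
As a 10×5 matrix over Z this has rank 4, with invariant factors (1,1,1,1).

Computing H_k = (kernel of ∂_k) / (image of ∂_{k+1}):

  H_0: rank C_0 − rank ∂_1 = 5 − 4 = 1, and the invariant factors of ∂_1 are all 1, so H_0 = Z.
  H_1: rank ker ∂_1 − rank ∂_2 = (10 − 4) − 6 = 0, and the invariant factors of ∂_2 are all 1, so H_1 = 0.
  H_2: rank ker ∂_2 − rank ∂_3 = (10 − 6) − 4 = 0, and the invariant factors of ∂_3 are all 1, so H_2 = 0.
  H_3: rank ker ∂_3 − rank ∂_4 = (5 − 4) − 0 = 1, and there is no ∂_4, so H_3 = Z.

As a check, the Euler characteristic is 5 − 10 + 10 − 5 = 0, which agrees with 1 − 0 + 0 − 1 = 0.

H_0 = Z,  H_1 = 0,  H_2 = 0,  H_3 = Z.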